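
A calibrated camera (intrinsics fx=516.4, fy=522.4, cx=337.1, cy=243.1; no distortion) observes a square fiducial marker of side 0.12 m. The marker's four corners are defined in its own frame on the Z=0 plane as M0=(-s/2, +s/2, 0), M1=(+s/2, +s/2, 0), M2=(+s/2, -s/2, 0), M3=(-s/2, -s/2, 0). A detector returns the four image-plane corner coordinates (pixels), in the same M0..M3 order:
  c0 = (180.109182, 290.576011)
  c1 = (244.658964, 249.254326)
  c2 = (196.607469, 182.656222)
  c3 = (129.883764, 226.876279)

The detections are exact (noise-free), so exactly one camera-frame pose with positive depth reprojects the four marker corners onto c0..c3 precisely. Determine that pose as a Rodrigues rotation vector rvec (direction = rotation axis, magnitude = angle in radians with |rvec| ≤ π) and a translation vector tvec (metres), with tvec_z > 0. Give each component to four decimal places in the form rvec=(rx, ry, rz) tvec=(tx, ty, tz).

rvec=(0.3114, 0.0140, -0.5656) tvec=(-0.2226, -0.0072, 0.7717)

Intrinsics K: fx=516.4, fy=522.4, cx=337.1, cy=243.1
Marker side s = 0.12 m; corners in marker frame (Z=0):
  M0 = (-0.0600, +0.0600, 0)
  M1 = (+0.0600, +0.0600, 0)
  M2 = (+0.0600, -0.0600, 0)
  M3 = (-0.0600, -0.0600, 0)
Detected image corners:
  c0 = (180.109182, 290.576011) px
  c1 = (244.658964, 249.254326) px
  c2 = (196.607469, 182.656222) px
  c3 = (129.883764, 226.876279) px
Planar DLT: solve 8×8 A·h = b for H (H[2,2]=1):
  H  [+522.90380 +479.26202 +188.11173]
  H  [-386.31605 +630.90248 +238.22915]
  H  [-0.12708 +0.37114 +1.00000]
B = K⁻¹H; ‖b₁‖=1.295869, ‖b₂‖=1.295869; λ = 2/(‖b₁‖+‖b₂‖) = 0.771683, sign → tz>0 ⇒ λ=+0.771683
r₁ = λ·B[:,0] = (+0.84542,-0.52503,-0.09806); r₂ = λ·B[:,1] = (+0.52922,+0.79868,+0.28640)
r₃ = r₁×r₂ = (-0.07205,-0.29403,+0.95308); SVD([r₁ r₂ r₃]) → R = UVᵀ:
  R  [+0.84542 +0.52922 -0.07205]
  R  [-0.52503 +0.79868 -0.29403]
  R  [-0.09806 +0.28640 +0.95308]
t = (-0.22264, -0.00720, +0.77168) m
tr R = 2.597178; θ = arccos((tr R − 1)/2) = 0.645850 rad = 37.004°
axis k = ((R−Rᵀ)₃₂, (R−Rᵀ)₁₃, (R−Rᵀ)₂₁) / (2 sinθ) = (+0.482185, +0.021614, -0.875803)
rvec = θ·k = (+0.311419, +0.013959, -0.565637)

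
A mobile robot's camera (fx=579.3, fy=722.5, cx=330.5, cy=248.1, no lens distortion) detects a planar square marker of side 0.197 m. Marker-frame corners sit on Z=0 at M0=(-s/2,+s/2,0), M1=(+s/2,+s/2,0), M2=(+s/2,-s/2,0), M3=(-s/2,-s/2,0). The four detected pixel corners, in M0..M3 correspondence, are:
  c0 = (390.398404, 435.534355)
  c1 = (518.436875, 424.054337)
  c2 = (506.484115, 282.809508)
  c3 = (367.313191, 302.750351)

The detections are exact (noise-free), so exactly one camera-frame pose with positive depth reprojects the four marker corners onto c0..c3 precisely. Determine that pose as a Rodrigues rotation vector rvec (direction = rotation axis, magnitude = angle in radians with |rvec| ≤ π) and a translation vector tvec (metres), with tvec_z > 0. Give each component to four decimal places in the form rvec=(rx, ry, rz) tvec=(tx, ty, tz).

Intrinsics K: fx=579.3, fy=722.5, cx=330.5, cy=248.1
Marker side s = 0.197 m; corners in marker frame (Z=0):
  M0 = (-0.0985, +0.0985, 0)
  M1 = (+0.0985, +0.0985, 0)
  M2 = (+0.0985, -0.0985, 0)
  M3 = (-0.0985, -0.0985, 0)
Detected image corners:
  c0 = (390.398404, 435.534355) px
  c1 = (518.436875, 424.054337) px
  c2 = (506.484115, 282.809508) px
  c3 = (367.313191, 302.750351) px
Planar DLT: solve 8×8 A·h = b for H (H[2,2]=1):
  H  [+560.59129 +293.40669 +444.33499]
  H  [-173.09020 +860.13009 +364.57422]
  H  [-0.26104 +0.45719 +1.00000]
B = K⁻¹H; ‖b₁‖=1.156496, ‖b₂‖=1.156496; λ = 2/(‖b₁‖+‖b₂‖) = 0.864681, sign → tz>0 ⇒ λ=+0.864681
r₁ = λ·B[:,0] = (+0.96553,-0.12965,-0.22571); r₂ = λ·B[:,1] = (+0.21241,+0.89364,+0.39533)
r₃ = r₁×r₂ = (+0.15046,-0.42964,+0.89038); SVD([r₁ r₂ r₃]) → R = UVᵀ:
  R  [+0.96553 +0.21241 +0.15046]
  R  [-0.12965 +0.89364 -0.42964]
  R  [-0.22571 +0.39533 +0.89038]
t = (+0.16991, +0.13940, +0.86468) m
tr R = 2.749551; θ = arccos((tr R − 1)/2) = 0.505824 rad = 28.982°
axis k = ((R−Rᵀ)₃₂, (R−Rᵀ)₁₃, (R−Rᵀ)₂₁) / (2 sinθ) = (+0.851308, +0.388179, -0.352975)
rvec = θ·k = (+0.430612, +0.196350, -0.178544)

rvec=(0.4306, 0.1964, -0.1785) tvec=(0.1699, 0.1394, 0.8647)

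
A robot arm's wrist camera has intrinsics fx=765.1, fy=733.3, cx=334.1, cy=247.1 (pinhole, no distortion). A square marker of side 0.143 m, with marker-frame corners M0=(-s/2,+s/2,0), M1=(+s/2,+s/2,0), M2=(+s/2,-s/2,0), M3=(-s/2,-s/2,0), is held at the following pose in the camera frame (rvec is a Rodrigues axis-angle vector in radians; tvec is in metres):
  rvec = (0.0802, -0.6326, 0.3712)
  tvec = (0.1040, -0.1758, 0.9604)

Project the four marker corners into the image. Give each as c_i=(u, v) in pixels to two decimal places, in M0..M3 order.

Intrinsics K: fx=765.1, fy=733.3, cx=334.1, cy=247.1
Marker side s = 0.143 m; corners in marker frame (Z=0):
  M0 = (-0.0715, +0.0715, 0)
  M1 = (+0.0715, +0.0715, 0)
  M2 = (+0.0715, -0.0715, 0)
  M3 = (-0.0715, -0.0715, 0)
rvec = (0.0802, -0.6326, 0.3712), |rvec| = θ = 0.73784 rad = 42.275°
Rodrigues: sinθ=0.67269, 1−cosθ=0.26008; R = I + sinθ·[k]× + (1−cosθ)·[k]×²:
    [+0.74300 -0.36266 -0.56252]
    [+0.31419 +0.93110 -0.18530]
    [+0.59097 -0.03906 +0.80575]
t = (0.1040, -0.1758, 0.9604) m
M0: Pc = R·M0+t = (+0.02495, -0.13169, +0.91535); u = 765.1·(+0.02495)/0.91535 + 334.1 = 354.9506, v = 733.3·(-0.13169)/0.91535 + 247.1 = 141.6011
M1: Pc = R·M1+t = (+0.13119, -0.08676, +0.99986); u = 765.1·(+0.13119)/0.99986 + 334.1 = 434.4905, v = 733.3·(-0.08676)/0.99986 + 247.1 = 183.4687
M2: Pc = R·M2+t = (+0.18305, -0.21991, +1.00545); u = 765.1·(+0.18305)/1.00545 + 334.1 = 473.3964, v = 733.3·(-0.21991)/1.00545 + 247.1 = 86.7141
M3: Pc = R·M3+t = (+0.07681, -0.26484, +0.92094); u = 765.1·(+0.07681)/0.92094 + 334.1 = 397.9091, v = 733.3·(-0.26484)/0.92094 + 247.1 = 36.2219

c0=(354.95, 141.60) c1=(434.49, 183.47) c2=(473.40, 86.71) c3=(397.91, 36.22)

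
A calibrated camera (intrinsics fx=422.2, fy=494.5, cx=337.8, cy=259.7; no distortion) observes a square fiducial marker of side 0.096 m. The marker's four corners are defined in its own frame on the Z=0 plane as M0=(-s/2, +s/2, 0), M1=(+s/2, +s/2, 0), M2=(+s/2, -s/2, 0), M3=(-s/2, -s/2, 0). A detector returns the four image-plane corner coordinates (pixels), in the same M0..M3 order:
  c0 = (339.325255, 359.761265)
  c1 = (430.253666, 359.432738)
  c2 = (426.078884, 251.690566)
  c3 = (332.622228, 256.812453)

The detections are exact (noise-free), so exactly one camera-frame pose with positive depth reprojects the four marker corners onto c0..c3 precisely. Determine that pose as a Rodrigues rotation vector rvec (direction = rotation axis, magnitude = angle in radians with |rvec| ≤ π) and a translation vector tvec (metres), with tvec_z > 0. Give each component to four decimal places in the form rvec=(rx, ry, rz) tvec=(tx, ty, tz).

rvec=(0.1452, 0.2026, -0.0597) tvec=(0.0450, 0.0427, 0.4394)

Intrinsics K: fx=422.2, fy=494.5, cx=337.8, cy=259.7
Marker side s = 0.096 m; corners in marker frame (Z=0):
  M0 = (-0.0480, +0.0480, 0)
  M1 = (+0.0480, +0.0480, 0)
  M2 = (+0.0480, -0.0480, 0)
  M3 = (-0.0480, -0.0480, 0)
Detected image corners:
  c0 = (339.325255, 359.761265) px
  c1 = (430.253666, 359.432738) px
  c2 = (426.078884, 251.690566) px
  c3 = (332.622228, 256.812453) px
Planar DLT: solve 8×8 A·h = b for H (H[2,2]=1):
  H  [+782.14550 +176.59338 +381.08009]
  H  [-170.99953 +1192.90268 +307.74645]
  H  [-0.46587 +0.31315 +1.00000]
B = K⁻¹H; ‖b₁‖=2.275780, ‖b₂‖=2.275780; λ = 2/(‖b₁‖+‖b₂‖) = 0.439410, sign → tz>0 ⇒ λ=+0.439410
r₁ = λ·B[:,0] = (+0.97781,-0.04444,-0.20471); r₂ = λ·B[:,1] = (+0.07370,+0.98774,+0.13760)
r₃ = r₁×r₂ = (+0.19608,-0.14963,+0.96910); SVD([r₁ r₂ r₃]) → R = UVᵀ:
  R  [+0.97781 +0.07370 +0.19608]
  R  [-0.04444 +0.98774 -0.14963]
  R  [-0.20471 +0.13760 +0.96910]
t = (+0.04504, +0.04269, +0.43941) m
tr R = 2.934659; θ = arccos((tr R − 1)/2) = 0.256320 rad = 14.686°
axis k = ((R−Rᵀ)₃₂, (R−Rᵀ)₁₃, (R−Rᵀ)₂₁) / (2 sinθ) = (+0.566484, +0.790448, -0.232998)
rvec = θ·k = (+0.145201, +0.202608, -0.059722)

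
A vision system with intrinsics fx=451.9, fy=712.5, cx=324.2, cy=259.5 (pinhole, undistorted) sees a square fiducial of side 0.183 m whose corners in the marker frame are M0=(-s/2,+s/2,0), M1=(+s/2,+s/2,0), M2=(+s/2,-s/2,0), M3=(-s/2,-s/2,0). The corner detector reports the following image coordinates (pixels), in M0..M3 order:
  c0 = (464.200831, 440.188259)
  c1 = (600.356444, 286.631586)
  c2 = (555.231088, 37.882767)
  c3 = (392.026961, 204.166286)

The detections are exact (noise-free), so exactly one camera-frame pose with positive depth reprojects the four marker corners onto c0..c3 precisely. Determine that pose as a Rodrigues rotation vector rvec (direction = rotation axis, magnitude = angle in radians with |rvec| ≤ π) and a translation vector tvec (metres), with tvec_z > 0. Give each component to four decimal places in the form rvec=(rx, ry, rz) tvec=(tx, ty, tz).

rvec=(0.3471, -0.2340, -0.5384) tvec=(0.1768, -0.0059, 0.4365)

Intrinsics K: fx=451.9, fy=712.5, cx=324.2, cy=259.5
Marker side s = 0.183 m; corners in marker frame (Z=0):
  M0 = (-0.0915, +0.0915, 0)
  M1 = (+0.0915, +0.0915, 0)
  M2 = (+0.0915, -0.0915, 0)
  M3 = (-0.0915, -0.0915, 0)
Detected image corners:
  c0 = (464.200831, 440.188259) px
  c1 = (600.356444, 286.631586) px
  c2 = (555.231088, 37.882767) px
  c3 = (392.026961, 204.166286) px
Planar DLT: solve 8×8 A·h = b for H (H[2,2]=1):
  H  [+957.71906 +758.09567 +507.28271]
  H  [-800.92906 +1537.12193 +249.78921]
  H  [+0.28970 +0.87397 +1.00000]
B = K⁻¹H; ‖b₁‖=2.291213, ‖b₂‖=2.291213; λ = 2/(‖b₁‖+‖b₂‖) = 0.436450, sign → tz>0 ⇒ λ=+0.436450
r₁ = λ·B[:,0] = (+0.83427,-0.53667,+0.12644); r₂ = λ·B[:,1] = (+0.45852,+0.80266,+0.38144)
r₃ = r₁×r₂ = (-0.30620,-0.26025,+0.91570); SVD([r₁ r₂ r₃]) → R = UVᵀ:
  R  [+0.83427 +0.45852 -0.30620]
  R  [-0.53667 +0.80266 -0.26025]
  R  [+0.12644 +0.38144 +0.91570]
t = (+0.17682, -0.00595, +0.43645) m
tr R = 2.552626; θ = arccos((tr R − 1)/2) = 0.682001 rad = 39.076°
axis k = ((R−Rᵀ)₃₂, (R−Rᵀ)₁₃, (R−Rᵀ)₂₁) / (2 sinθ) = (+0.508998, -0.343173, -0.789400)
rvec = θ·k = (+0.347137, -0.234044, -0.538372)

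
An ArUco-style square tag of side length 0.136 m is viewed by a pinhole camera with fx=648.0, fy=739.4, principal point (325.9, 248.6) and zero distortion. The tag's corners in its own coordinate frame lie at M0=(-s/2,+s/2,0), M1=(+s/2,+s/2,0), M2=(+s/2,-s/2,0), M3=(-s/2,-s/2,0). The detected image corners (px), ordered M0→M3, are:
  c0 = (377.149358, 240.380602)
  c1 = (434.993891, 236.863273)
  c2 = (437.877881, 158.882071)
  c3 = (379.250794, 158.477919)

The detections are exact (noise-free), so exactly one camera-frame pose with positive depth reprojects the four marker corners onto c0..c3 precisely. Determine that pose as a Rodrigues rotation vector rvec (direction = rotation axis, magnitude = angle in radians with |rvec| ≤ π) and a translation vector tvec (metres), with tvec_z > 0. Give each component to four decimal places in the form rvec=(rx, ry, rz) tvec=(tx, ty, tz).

Intrinsics K: fx=648.0, fy=739.4, cx=325.9, cy=248.6
Marker side s = 0.136 m; corners in marker frame (Z=0):
  M0 = (-0.0680, +0.0680, 0)
  M1 = (+0.0680, +0.0680, 0)
  M2 = (+0.0680, -0.0680, 0)
  M3 = (-0.0680, -0.0680, 0)
Detected image corners:
  c0 = (377.149358, 240.380602) px
  c1 = (434.993891, 236.863273) px
  c2 = (437.877881, 158.882071) px
  c3 = (379.250794, 158.477919) px
Planar DLT: solve 8×8 A·h = b for H (H[2,2]=1):
  H  [+576.00530 +28.17326 +408.02688]
  H  [+60.53649 +610.16650 +198.94254]
  H  [+0.36292 +0.11434 +1.00000]
B = K⁻¹H; ‖b₁‖=0.795164, ‖b₂‖=0.795164; λ = 2/(‖b₁‖+‖b₂‖) = 1.257603, sign → tz>0 ⇒ λ=+1.257603
r₁ = λ·B[:,0] = (+0.88834,-0.05049,+0.45641); r₂ = λ·B[:,1] = (-0.01764,+0.98945,+0.14380)
r₃ = r₁×r₂ = (-0.45885,-0.13579,+0.87807); SVD([r₁ r₂ r₃]) → R = UVᵀ:
  R  [+0.88834 -0.01764 -0.45885]
  R  [-0.05049 +0.98945 -0.13579]
  R  [+0.45641 +0.14380 +0.87807]
t = (+0.15939, -0.08446, +1.25760) m
tr R = 2.755863; θ = arccos((tr R − 1)/2) = 0.499272 rad = 28.606°
axis k = ((R−Rᵀ)₃₂, (R−Rᵀ)₁₃, (R−Rᵀ)₂₁) / (2 sinθ) = (+0.291973, -0.955811, -0.034303)
rvec = θ·k = (+0.145774, -0.477210, -0.017126)

rvec=(0.1458, -0.4772, -0.0171) tvec=(0.1594, -0.0845, 1.2576)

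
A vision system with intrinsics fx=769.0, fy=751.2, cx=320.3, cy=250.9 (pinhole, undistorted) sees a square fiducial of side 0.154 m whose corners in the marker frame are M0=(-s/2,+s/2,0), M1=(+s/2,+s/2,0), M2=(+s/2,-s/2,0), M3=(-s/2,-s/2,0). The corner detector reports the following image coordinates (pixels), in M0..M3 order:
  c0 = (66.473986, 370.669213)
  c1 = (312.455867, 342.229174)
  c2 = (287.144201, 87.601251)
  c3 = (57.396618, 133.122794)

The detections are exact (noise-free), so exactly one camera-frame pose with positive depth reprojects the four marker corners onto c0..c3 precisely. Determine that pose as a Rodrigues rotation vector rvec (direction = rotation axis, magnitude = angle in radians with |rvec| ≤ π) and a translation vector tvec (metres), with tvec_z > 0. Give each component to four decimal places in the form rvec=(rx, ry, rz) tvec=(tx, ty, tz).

rvec=(-0.1740, 0.2495, -0.1227) tvec=(-0.0860, -0.0126, 0.4581)

Intrinsics K: fx=769.0, fy=751.2, cx=320.3, cy=250.9
Marker side s = 0.154 m; corners in marker frame (Z=0):
  M0 = (-0.0770, +0.0770, 0)
  M1 = (+0.0770, +0.0770, 0)
  M2 = (+0.0770, -0.0770, 0)
  M3 = (-0.0770, -0.0770, 0)
Detected image corners:
  c0 = (66.473986, 370.669213) px
  c1 = (312.455867, 342.229174) px
  c2 = (287.144201, 87.601251) px
  c3 = (57.396618, 133.122794) px
Planar DLT: solve 8×8 A·h = b for H (H[2,2]=1):
  H  [+1450.36500 +36.10931 +175.91209]
  H  [-361.31956 +1500.97655 +230.28587]
  H  [-0.51177 -0.40619 +1.00000]
B = K⁻¹H; ‖b₁‖=2.182816, ‖b₂‖=2.182816; λ = 2/(‖b₁‖+‖b₂‖) = 0.458124, sign → tz>0 ⇒ λ=+0.458124
r₁ = λ·B[:,0] = (+0.96169,-0.14205,-0.23445); r₂ = λ·B[:,1] = (+0.09902,+0.97753,-0.18608)
r₃ = r₁×r₂ = (+0.25562,+0.15574,+0.95415); SVD([r₁ r₂ r₃]) → R = UVᵀ:
  R  [+0.96169 +0.09902 +0.25562]
  R  [-0.14205 +0.97753 +0.15574]
  R  [-0.23445 -0.18608 +0.95415]
t = (-0.08602, -0.01257, +0.45812) m
tr R = 2.893376; θ = arccos((tr R − 1)/2) = 0.328002 rad = 18.793°
axis k = ((R−Rᵀ)₃₂, (R−Rᵀ)₁₃, (R−Rᵀ)₂₁) / (2 sinθ) = (-0.530534, +0.760623, -0.374147)
rvec = θ·k = (-0.174016, +0.249486, -0.122721)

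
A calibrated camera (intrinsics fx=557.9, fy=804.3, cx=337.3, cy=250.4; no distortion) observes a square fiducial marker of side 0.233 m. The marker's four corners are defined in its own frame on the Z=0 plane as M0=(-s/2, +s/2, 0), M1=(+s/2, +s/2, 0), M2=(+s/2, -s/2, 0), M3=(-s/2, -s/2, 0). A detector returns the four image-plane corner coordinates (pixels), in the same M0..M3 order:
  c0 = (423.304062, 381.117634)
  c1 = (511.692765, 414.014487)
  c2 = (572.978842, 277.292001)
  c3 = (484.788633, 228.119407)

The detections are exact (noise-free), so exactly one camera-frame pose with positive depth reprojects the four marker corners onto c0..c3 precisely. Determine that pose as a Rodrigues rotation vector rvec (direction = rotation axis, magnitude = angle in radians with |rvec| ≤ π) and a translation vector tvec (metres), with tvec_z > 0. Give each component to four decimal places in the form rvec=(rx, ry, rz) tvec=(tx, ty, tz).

Intrinsics K: fx=557.9, fy=804.3, cx=337.3, cy=250.4
Marker side s = 0.233 m; corners in marker frame (Z=0):
  M0 = (-0.1165, +0.1165, 0)
  M1 = (+0.1165, +0.1165, 0)
  M2 = (+0.1165, -0.1165, 0)
  M3 = (-0.1165, -0.1165, 0)
Detected image corners:
  c0 = (423.304062, 381.117634) px
  c1 = (511.692765, 414.014487) px
  c2 = (572.978842, 277.292001) px
  c3 = (484.788633, 228.119407) px
Planar DLT: solve 8×8 A·h = b for H (H[2,2]=1):
  H  [+580.77935 -127.90846 +499.30196]
  H  [+306.73595 +708.51962 +328.39980]
  H  [+0.40515 +0.27204 +1.00000]
B = K⁻¹H; ‖b₁‖=0.928981, ‖b₂‖=0.928981; λ = 2/(‖b₁‖+‖b₂‖) = 1.076449, sign → tz>0 ⇒ λ=+1.076449
r₁ = λ·B[:,0] = (+0.85692,+0.27475,+0.43612); r₂ = λ·B[:,1] = (-0.42384,+0.85709,+0.29284)
r₃ = r₁×r₂ = (-0.29334,-0.43578,+0.85091); SVD([r₁ r₂ r₃]) → R = UVᵀ:
  R  [+0.85692 -0.42384 -0.29334]
  R  [+0.27475 +0.85709 -0.43578]
  R  [+0.43612 +0.29284 +0.85091]
t = (+0.31258, +0.10439, +1.07645) m
tr R = 2.564919; θ = arccos((tr R − 1)/2) = 0.672190 rad = 38.514°
axis k = ((R−Rᵀ)₃₂, (R−Rᵀ)₁₃, (R−Rᵀ)₂₁) / (2 sinθ) = (+0.585048, -0.585722, +0.560935)
rvec = θ·k = (+0.393264, -0.393717, +0.377055)

rvec=(0.3933, -0.3937, 0.3771) tvec=(0.3126, 0.1044, 1.0764)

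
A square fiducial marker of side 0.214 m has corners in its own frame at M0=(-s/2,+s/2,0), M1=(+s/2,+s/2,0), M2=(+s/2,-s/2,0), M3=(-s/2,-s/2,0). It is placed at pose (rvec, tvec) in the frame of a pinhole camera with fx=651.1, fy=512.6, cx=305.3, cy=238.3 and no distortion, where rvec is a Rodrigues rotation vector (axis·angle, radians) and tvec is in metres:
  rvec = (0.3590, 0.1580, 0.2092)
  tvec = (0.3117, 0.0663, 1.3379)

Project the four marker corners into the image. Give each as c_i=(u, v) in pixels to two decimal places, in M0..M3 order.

c0=(394.19, 289.80) c1=(494.47, 309.25) c2=(524.81, 235.52) c3=(418.00, 216.31)

Intrinsics K: fx=651.1, fy=512.6, cx=305.3, cy=238.3
Marker side s = 0.214 m; corners in marker frame (Z=0):
  M0 = (-0.1070, +0.1070, 0)
  M1 = (+0.1070, +0.1070, 0)
  M2 = (+0.1070, -0.1070, 0)
  M3 = (-0.1070, -0.1070, 0)
rvec = (0.3590, 0.1580, 0.2092), |rvec| = θ = 0.44453 rad = 25.470°
Rodrigues: sinθ=0.43004, 1−cosθ=0.09719; R = I + sinθ·[k]× + (1−cosθ)·[k]×²:
    [+0.96620 -0.17448 +0.18978]
    [+0.23027 +0.91509 -0.33104]
    [-0.11591 +0.36355 +0.92434]
t = (0.3117, 0.0663, 1.3379) m
M0: Pc = R·M0+t = (+0.18965, +0.13958, +1.38920); u = 651.1·(+0.18965)/1.38920 + 305.3 = 394.1851, v = 512.6·(+0.13958)/1.38920 + 238.3 = 289.8017
M1: Pc = R·M1+t = (+0.39641, +0.18885, +1.36440); u = 651.1·(+0.39641)/1.36440 + 305.3 = 494.4714, v = 512.6·(+0.18885)/1.36440 + 238.3 = 309.2519
M2: Pc = R·M2+t = (+0.43375, -0.00698, +1.28660); u = 651.1·(+0.43375)/1.28660 + 305.3 = 524.8063, v = 512.6·(-0.00698)/1.28660 + 238.3 = 235.5210
M3: Pc = R·M3+t = (+0.22699, -0.05625, +1.31140); u = 651.1·(+0.22699)/1.31140 + 305.3 = 417.9967, v = 512.6·(-0.05625)/1.31140 + 238.3 = 216.3115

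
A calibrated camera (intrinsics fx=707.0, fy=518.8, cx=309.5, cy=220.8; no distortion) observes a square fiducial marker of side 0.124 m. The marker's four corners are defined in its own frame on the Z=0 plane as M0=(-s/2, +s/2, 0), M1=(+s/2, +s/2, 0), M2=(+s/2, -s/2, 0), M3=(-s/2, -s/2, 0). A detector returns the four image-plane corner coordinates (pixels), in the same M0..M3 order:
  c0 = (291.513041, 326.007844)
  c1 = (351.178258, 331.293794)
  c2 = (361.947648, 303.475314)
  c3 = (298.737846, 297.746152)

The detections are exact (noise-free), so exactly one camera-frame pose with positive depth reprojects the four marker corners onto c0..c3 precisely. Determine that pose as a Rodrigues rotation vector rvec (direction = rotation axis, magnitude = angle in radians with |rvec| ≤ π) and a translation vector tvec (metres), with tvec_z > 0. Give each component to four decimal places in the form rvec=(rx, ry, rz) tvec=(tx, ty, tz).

rvec=(0.7300, 0.0001, 0.1425) tvec=(0.0325, 0.2566, 1.4127)

Intrinsics K: fx=707.0, fy=518.8, cx=309.5, cy=220.8
Marker side s = 0.124 m; corners in marker frame (Z=0):
  M0 = (-0.0620, +0.0620, 0)
  M1 = (+0.0620, +0.0620, 0)
  M2 = (+0.0620, -0.0620, 0)
  M3 = (-0.0620, -0.0620, 0)
Detected image corners:
  c0 = (291.513041, 326.007844) px
  c1 = (351.178258, 331.293794) px
  c2 = (361.947648, 303.475314) px
  c3 = (298.737846, 297.746152) px
Planar DLT: solve 8×8 A·h = b for H (H[2,2]=1):
  H  [+506.47552 +80.69261 +325.77980]
  H  [+55.39894 +374.13185 +315.04567]
  H  [+0.03507 +0.47041 +1.00000]
B = K⁻¹H; ‖b₁‖=0.707880, ‖b₂‖=0.707880; λ = 2/(‖b₁‖+‖b₂‖) = 1.412668, sign → tz>0 ⇒ λ=+1.412668
r₁ = λ·B[:,0] = (+0.99031,+0.12976,+0.04955); r₂ = λ·B[:,1] = (-0.12968,+0.73592,+0.66454)
r₃ = r₁×r₂ = (+0.04977,-0.66452,+0.74561); SVD([r₁ r₂ r₃]) → R = UVᵀ:
  R  [+0.99031 -0.12968 +0.04977]
  R  [+0.12976 +0.73592 -0.66452]
  R  [+0.04955 +0.66454 +0.74561]
t = (+0.03253, +0.25663, +1.41267) m
tr R = 2.471837; θ = arccos((tr R − 1)/2) = 0.743774 rad = 42.615°
axis k = ((R−Rᵀ)₃₂, (R−Rᵀ)₁₃, (R−Rᵀ)₂₁) / (2 sinθ) = (+0.981475, +0.000163, +0.191589)
rvec = θ·k = (+0.729996, +0.000121, +0.142499)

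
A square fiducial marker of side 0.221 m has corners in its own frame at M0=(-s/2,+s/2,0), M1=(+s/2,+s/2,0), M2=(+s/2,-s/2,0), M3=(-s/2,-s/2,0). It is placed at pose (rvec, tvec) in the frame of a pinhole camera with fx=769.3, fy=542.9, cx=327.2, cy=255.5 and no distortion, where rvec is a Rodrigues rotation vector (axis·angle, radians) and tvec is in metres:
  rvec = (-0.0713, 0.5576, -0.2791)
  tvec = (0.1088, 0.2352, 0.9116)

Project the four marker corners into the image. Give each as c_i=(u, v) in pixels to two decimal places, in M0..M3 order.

Intrinsics K: fx=769.3, fy=542.9, cx=327.2, cy=255.5
Marker side s = 0.221 m; corners in marker frame (Z=0):
  M0 = (-0.1105, +0.1105, 0)
  M1 = (+0.1105, +0.1105, 0)
  M2 = (+0.1105, -0.1105, 0)
  M3 = (-0.1105, -0.1105, 0)
rvec = (-0.0713, 0.5576, -0.2791), |rvec| = θ = 0.62761 rad = 35.960°
Rodrigues: sinθ=0.58721, 1−cosθ=0.19057; R = I + sinθ·[k]× + (1−cosθ)·[k]×²:
    [+0.81189 +0.24190 +0.53134]
    [-0.28037 +0.95985 -0.00858]
    [-0.51208 -0.14200 +0.84712]
t = (0.1088, 0.2352, 0.9116) m
M0: Pc = R·M0+t = (+0.04582, +0.37224, +0.95249); u = 769.3·(+0.04582)/0.95249 + 327.2 = 364.2042, v = 542.9·(+0.37224)/0.95249 + 255.5 = 467.6711
M1: Pc = R·M1+t = (+0.22524, +0.31028, +0.83932); u = 769.3·(+0.22524)/0.83932 + 327.2 = 533.6521, v = 542.9·(+0.31028)/0.83932 + 255.5 = 456.2005
M2: Pc = R·M2+t = (+0.17178, +0.09816, +0.87071); u = 769.3·(+0.17178)/0.87071 + 327.2 = 478.9772, v = 542.9·(+0.09816)/0.87071 + 255.5 = 316.7015
M3: Pc = R·M3+t = (-0.00764, +0.16012, +0.98388); u = 769.3·(-0.00764)/0.98388 + 327.2 = 321.2232, v = 542.9·(+0.16012)/0.98388 + 255.5 = 343.8521

c0=(364.20, 467.67) c1=(533.65, 456.20) c2=(478.98, 316.70) c3=(321.22, 343.85)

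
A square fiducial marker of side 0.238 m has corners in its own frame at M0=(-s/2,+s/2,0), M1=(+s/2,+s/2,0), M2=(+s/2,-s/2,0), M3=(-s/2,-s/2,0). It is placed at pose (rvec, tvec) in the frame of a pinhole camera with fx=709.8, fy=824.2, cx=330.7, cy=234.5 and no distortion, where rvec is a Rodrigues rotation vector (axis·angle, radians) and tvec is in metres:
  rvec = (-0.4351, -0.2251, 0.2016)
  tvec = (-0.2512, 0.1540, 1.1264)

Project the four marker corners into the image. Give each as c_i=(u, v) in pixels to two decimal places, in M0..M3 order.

c0=(73.37, 415.20) c1=(230.41, 451.47) c2=(259.47, 287.40) c3=(117.57, 248.58)

Intrinsics K: fx=709.8, fy=824.2, cx=330.7, cy=234.5
Marker side s = 0.238 m; corners in marker frame (Z=0):
  M0 = (-0.1190, +0.1190, 0)
  M1 = (+0.1190, +0.1190, 0)
  M2 = (+0.1190, -0.1190, 0)
  M3 = (-0.1190, -0.1190, 0)
rvec = (-0.4351, -0.2251, 0.2016), |rvec| = θ = 0.52974 rad = 30.352°
Rodrigues: sinθ=0.50531, 1−cosθ=0.13706; R = I + sinθ·[k]× + (1−cosθ)·[k]×²:
    [+0.95540 -0.14447 -0.25756]
    [+0.24014 +0.88769 +0.39287]
    [+0.17188 -0.43720 +0.88279]
t = (-0.2512, 0.1540, 1.1264) m
M0: Pc = R·M0+t = (-0.38208, +0.23106, +1.05392); u = 709.8·(-0.38208)/1.05392 + 330.7 = 73.3717, v = 824.2·(+0.23106)/1.05392 + 234.5 = 415.1951
M1: Pc = R·M1+t = (-0.15470, +0.28821, +1.09483); u = 709.8·(-0.15470)/1.09483 + 330.7 = 230.4054, v = 824.2·(+0.28821)/1.09483 + 234.5 = 451.4692
M2: Pc = R·M2+t = (-0.12032, +0.07694, +1.19888); u = 709.8·(-0.12032)/1.19888 + 330.7 = 259.4668, v = 824.2·(+0.07694)/1.19888 + 234.5 = 287.3956
M3: Pc = R·M3+t = (-0.34770, +0.01979, +1.15797); u = 709.8·(-0.34770)/1.15797 + 330.7 = 117.5704, v = 824.2·(+0.01979)/1.15797 + 234.5 = 248.5849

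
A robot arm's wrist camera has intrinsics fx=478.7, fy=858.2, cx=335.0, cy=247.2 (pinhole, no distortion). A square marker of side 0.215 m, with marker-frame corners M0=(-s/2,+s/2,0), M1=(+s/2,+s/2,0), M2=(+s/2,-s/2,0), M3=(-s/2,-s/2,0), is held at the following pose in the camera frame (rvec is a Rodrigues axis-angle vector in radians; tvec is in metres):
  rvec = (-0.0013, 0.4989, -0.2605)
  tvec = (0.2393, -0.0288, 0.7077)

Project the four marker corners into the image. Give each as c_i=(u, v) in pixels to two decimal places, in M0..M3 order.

c0=(446.39, 363.36) c1=(597.75, 311.33) c2=(554.01, 41.21) c3=(411.21, 128.17)

Intrinsics K: fx=478.7, fy=858.2, cx=335.0, cy=247.2
Marker side s = 0.215 m; corners in marker frame (Z=0):
  M0 = (-0.1075, +0.1075, 0)
  M1 = (+0.1075, +0.1075, 0)
  M2 = (+0.1075, -0.1075, 0)
  M3 = (-0.1075, -0.1075, 0)
rvec = (-0.0013, 0.4989, -0.2605), |rvec| = θ = 0.56282 rad = 32.247°
Rodrigues: sinθ=0.53357, 1−cosθ=0.15424; R = I + sinθ·[k]× + (1−cosθ)·[k]×²:
    [+0.84576 +0.24665 +0.47314]
    [-0.24728 +0.96696 -0.06205]
    [-0.47281 -0.06452 +0.87880]
t = (0.2393, -0.0288, 0.7077) m
M0: Pc = R·M0+t = (+0.17490, +0.10173, +0.75159); u = 478.7·(+0.17490)/0.75159 + 335.0 = 446.3938, v = 858.2·(+0.10173)/0.75159 + 247.2 = 363.3600
M1: Pc = R·M1+t = (+0.35673, +0.04857, +0.64994); u = 478.7·(+0.35673)/0.64994 + 335.0 = 597.7458, v = 858.2·(+0.04857)/0.64994 + 247.2 = 311.3272
M2: Pc = R·M2+t = (+0.30370, -0.15933, +0.66381); u = 478.7·(+0.30370)/0.66381 + 335.0 = 554.0138, v = 858.2·(-0.15933)/0.66381 + 247.2 = 41.2111
M3: Pc = R·M3+t = (+0.12187, -0.10617, +0.76546); u = 478.7·(+0.12187)/0.76546 + 335.0 = 411.2121, v = 858.2·(-0.10617)/0.76546 + 247.2 = 128.1727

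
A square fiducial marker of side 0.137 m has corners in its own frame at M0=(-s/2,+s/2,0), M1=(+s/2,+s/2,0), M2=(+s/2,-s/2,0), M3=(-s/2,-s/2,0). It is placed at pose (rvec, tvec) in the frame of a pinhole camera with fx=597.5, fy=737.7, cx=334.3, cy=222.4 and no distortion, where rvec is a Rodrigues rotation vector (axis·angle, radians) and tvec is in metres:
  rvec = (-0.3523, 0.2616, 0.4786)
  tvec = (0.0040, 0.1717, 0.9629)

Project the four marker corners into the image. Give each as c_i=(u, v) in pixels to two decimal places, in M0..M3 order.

Intrinsics K: fx=597.5, fy=737.7, cx=334.3, cy=222.4
Marker side s = 0.137 m; corners in marker frame (Z=0):
  M0 = (-0.0685, +0.0685, 0)
  M1 = (+0.0685, +0.0685, 0)
  M2 = (+0.0685, -0.0685, 0)
  M3 = (-0.0685, -0.0685, 0)
rvec = (-0.3523, 0.2616, 0.4786), |rvec| = θ = 0.64931 rad = 37.203°
Rodrigues: sinθ=0.60464, 1−cosθ=0.20350; R = I + sinθ·[k]× + (1−cosθ)·[k]×²:
    [+0.85641 -0.49016 +0.16222]
    [+0.40119 +0.82953 +0.38849]
    [-0.32499 -0.26763 +0.90706]
t = (0.0040, 0.1717, 0.9629) m
M0: Pc = R·M0+t = (-0.08824, +0.20104, +0.96683); u = 597.5·(-0.08824)/0.96683 + 334.3 = 279.7680, v = 737.7·(+0.20104)/0.96683 + 222.4 = 375.7967
M1: Pc = R·M1+t = (+0.02909, +0.25600, +0.92231); u = 597.5·(+0.02909)/0.92231 + 334.3 = 353.1443, v = 737.7·(+0.25600)/0.92231 + 222.4 = 427.1632
M2: Pc = R·M2+t = (+0.09624, +0.14236, +0.95897); u = 597.5·(+0.09624)/0.95897 + 334.3 = 394.2634, v = 737.7·(+0.14236)/0.95897 + 222.4 = 331.9109
M3: Pc = R·M3+t = (-0.02109, +0.08740, +1.00349); u = 597.5·(-0.02109)/1.00349 + 334.3 = 321.7437, v = 737.7·(+0.08740)/1.00349 + 222.4 = 286.6474

c0=(279.77, 375.80) c1=(353.14, 427.16) c2=(394.26, 331.91) c3=(321.74, 286.65)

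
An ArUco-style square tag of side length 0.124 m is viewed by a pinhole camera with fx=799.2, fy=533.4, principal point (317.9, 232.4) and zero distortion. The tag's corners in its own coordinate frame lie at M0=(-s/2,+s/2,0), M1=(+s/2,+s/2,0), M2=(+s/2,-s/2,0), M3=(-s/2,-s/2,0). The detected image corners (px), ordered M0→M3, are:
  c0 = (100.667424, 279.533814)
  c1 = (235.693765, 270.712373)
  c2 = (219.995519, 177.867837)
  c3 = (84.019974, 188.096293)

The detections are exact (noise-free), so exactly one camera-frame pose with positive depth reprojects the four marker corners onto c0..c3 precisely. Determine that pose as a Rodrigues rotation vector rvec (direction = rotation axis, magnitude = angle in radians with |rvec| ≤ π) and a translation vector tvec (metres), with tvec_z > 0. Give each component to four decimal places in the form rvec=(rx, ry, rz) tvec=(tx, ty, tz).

rvec=(0.0545, 0.0801, -0.1047) tvec=(-0.1412, -0.0042, 0.7131)

Intrinsics K: fx=799.2, fy=533.4, cx=317.9, cy=232.4
Marker side s = 0.124 m; corners in marker frame (Z=0):
  M0 = (-0.0620, +0.0620, 0)
  M1 = (+0.0620, +0.0620, 0)
  M2 = (+0.0620, -0.0620, 0)
  M3 = (-0.0620, -0.0620, 0)
Detected image corners:
  c0 = (100.667424, 279.533814) px
  c1 = (235.693765, 270.712373) px
  c2 = (219.995519, 177.867837) px
  c3 = (84.019974, 188.096293) px
Planar DLT: solve 8×8 A·h = b for H (H[2,2]=1):
  H  [+1074.18155 +141.71212 +159.64268]
  H  [-103.33139 +759.13989 +229.28767]
  H  [-0.11588 +0.07032 +1.00000]
B = K⁻¹H; ‖b₁‖=1.402319, ‖b₂‖=1.402319; λ = 2/(‖b₁‖+‖b₂‖) = 0.713104, sign → tz>0 ⇒ λ=+0.713104
r₁ = λ·B[:,0] = (+0.99133,-0.10214,-0.08263); r₂ = λ·B[:,1] = (+0.10650,+0.99305,+0.05015)
r₃ = r₁×r₂ = (+0.07694,-0.05851,+0.99532); SVD([r₁ r₂ r₃]) → R = UVᵀ:
  R  [+0.99133 +0.10650 +0.07694]
  R  [-0.10214 +0.99305 -0.05851]
  R  [-0.08263 +0.05015 +0.99532]
t = (-0.14121, -0.00416, +0.71310) m
tr R = 2.979697; θ = arccos((tr R − 1)/2) = 0.142610 rad = 8.171°
axis k = ((R−Rᵀ)₃₂, (R−Rᵀ)₁₃, (R−Rᵀ)₂₁) / (2 sinθ) = (+0.382271, +0.561360, -0.733991)
rvec = θ·k = (+0.054516, +0.080055, -0.104674)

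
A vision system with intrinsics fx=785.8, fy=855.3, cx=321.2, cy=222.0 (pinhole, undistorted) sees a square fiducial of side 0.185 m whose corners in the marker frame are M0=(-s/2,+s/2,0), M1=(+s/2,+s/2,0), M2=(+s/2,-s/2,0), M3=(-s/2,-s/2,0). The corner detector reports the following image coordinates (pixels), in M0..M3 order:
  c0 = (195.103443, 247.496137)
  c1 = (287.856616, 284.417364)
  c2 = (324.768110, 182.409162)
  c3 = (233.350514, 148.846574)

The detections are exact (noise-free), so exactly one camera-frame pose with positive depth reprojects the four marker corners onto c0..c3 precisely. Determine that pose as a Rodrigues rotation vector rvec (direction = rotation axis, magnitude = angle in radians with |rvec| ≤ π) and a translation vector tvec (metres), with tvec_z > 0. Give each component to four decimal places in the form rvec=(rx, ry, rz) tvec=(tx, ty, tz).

rvec=(-0.2267, 0.1593, 0.3512) tvec=(-0.1123, -0.0119, 1.4397)

Intrinsics K: fx=785.8, fy=855.3, cx=321.2, cy=222.0
Marker side s = 0.185 m; corners in marker frame (Z=0):
  M0 = (-0.0925, +0.0925, 0)
  M1 = (+0.0925, +0.0925, 0)
  M2 = (+0.0925, -0.0925, 0)
  M3 = (-0.0925, -0.0925, 0)
Detected image corners:
  c0 = (195.103443, 247.496137) px
  c1 = (287.856616, 284.417364) px
  c2 = (324.768110, 182.409162) px
  c3 = (233.350514, 148.846574) px
Planar DLT: solve 8×8 A·h = b for H (H[2,2]=1):
  H  [+462.79138 -237.83254 +259.92964]
  H  [+161.42997 +513.47157 +214.95573]
  H  [-0.13418 -0.13316 +1.00000]
B = K⁻¹H; ‖b₁‖=0.694588, ‖b₂‖=0.694588; λ = 2/(‖b₁‖+‖b₂‖) = 1.439703, sign → tz>0 ⇒ λ=+1.439703
r₁ = λ·B[:,0] = (+0.92687,+0.32187,-0.19318); r₂ = λ·B[:,1] = (-0.35738,+0.91407,-0.19171)
r₃ = r₁×r₂ = (+0.11488,+0.24672,+0.96225); SVD([r₁ r₂ r₃]) → R = UVᵀ:
  R  [+0.92687 -0.35738 +0.11488]
  R  [+0.32187 +0.91407 +0.24672]
  R  [-0.19318 -0.19171 +0.96225]
t = (-0.11226, -0.01186, +1.43970) m
tr R = 2.803190; θ = arccos((tr R − 1)/2) = 0.447354 rad = 25.631°
axis k = ((R−Rᵀ)₃₂, (R−Rᵀ)₁₃, (R−Rᵀ)₂₁) / (2 sinθ) = (-0.506759, +0.356065, +0.785119)
rvec = θ·k = (-0.226701, +0.159287, +0.351226)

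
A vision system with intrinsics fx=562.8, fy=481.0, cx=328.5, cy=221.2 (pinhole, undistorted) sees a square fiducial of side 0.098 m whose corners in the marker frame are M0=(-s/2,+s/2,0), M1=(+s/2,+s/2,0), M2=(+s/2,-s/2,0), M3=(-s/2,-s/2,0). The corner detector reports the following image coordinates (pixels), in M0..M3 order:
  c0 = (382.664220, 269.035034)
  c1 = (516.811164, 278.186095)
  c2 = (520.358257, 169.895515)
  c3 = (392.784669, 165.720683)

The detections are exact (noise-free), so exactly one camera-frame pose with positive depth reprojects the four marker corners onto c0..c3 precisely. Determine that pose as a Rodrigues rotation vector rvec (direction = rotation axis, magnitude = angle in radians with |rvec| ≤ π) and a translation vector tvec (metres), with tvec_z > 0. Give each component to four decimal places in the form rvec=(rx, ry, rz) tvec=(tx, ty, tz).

rvec=(-0.2428, 0.1853, 0.0842) tvec=(0.0944, -0.0017, 0.4311)

Intrinsics K: fx=562.8, fy=481.0, cx=328.5, cy=221.2
Marker side s = 0.098 m; corners in marker frame (Z=0):
  M0 = (-0.0490, +0.0490, 0)
  M1 = (+0.0490, +0.0490, 0)
  M2 = (+0.0490, -0.0490, 0)
  M3 = (-0.0490, -0.0490, 0)
Detected image corners:
  c0 = (382.664220, 269.035034) px
  c1 = (516.811164, 278.186095) px
  c2 = (520.358257, 169.895515) px
  c3 = (392.784669, 165.720683) px
Planar DLT: solve 8×8 A·h = b for H (H[2,2]=1):
  H  [+1132.23789 -313.29784 +451.81380]
  H  [-31.15438 +960.79026 +219.24743]
  H  [-0.44618 -0.53587 +1.00000]
B = K⁻¹H; ‖b₁‖=2.319874, ‖b₂‖=2.319874; λ = 2/(‖b₁‖+‖b₂‖) = 0.431058, sign → tz>0 ⇒ λ=+0.431058
r₁ = λ·B[:,0] = (+0.97946,+0.06053,-0.19233); r₂ = λ·B[:,1] = (-0.10513,+0.96726,-0.23099)
r₃ = r₁×r₂ = (+0.17205,+0.24647,+0.95376); SVD([r₁ r₂ r₃]) → R = UVᵀ:
  R  [+0.97946 -0.10513 +0.17205]
  R  [+0.06053 +0.96726 +0.24647]
  R  [-0.19233 -0.23099 +0.95376]
t = (+0.09445, -0.00175, +0.43106) m
tr R = 2.900477; θ = arccos((tr R − 1)/2) = 0.316795 rad = 18.151°
axis k = ((R−Rᵀ)₃₂, (R−Rᵀ)₁₃, (R−Rᵀ)₂₁) / (2 sinθ) = (-0.766330, +0.584842, +0.265890)
rvec = θ·k = (-0.242770, +0.185275, +0.084233)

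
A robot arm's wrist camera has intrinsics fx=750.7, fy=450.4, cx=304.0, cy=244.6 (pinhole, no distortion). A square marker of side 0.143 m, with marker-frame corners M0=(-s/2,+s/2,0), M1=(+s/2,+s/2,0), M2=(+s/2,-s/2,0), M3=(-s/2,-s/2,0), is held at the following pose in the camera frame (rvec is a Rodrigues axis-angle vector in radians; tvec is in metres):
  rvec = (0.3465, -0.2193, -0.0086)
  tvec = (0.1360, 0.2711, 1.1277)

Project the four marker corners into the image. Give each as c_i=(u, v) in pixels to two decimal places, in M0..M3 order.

c0=(346.34, 379.97) c1=(435.05, 373.93) c2=(443.50, 325.35) c3=(351.09, 330.31)

Intrinsics K: fx=750.7, fy=450.4, cx=304.0, cy=244.6
Marker side s = 0.143 m; corners in marker frame (Z=0):
  M0 = (-0.0715, +0.0715, 0)
  M1 = (+0.0715, +0.0715, 0)
  M2 = (+0.0715, -0.0715, 0)
  M3 = (-0.0715, -0.0715, 0)
rvec = (0.3465, -0.2193, -0.0086), |rvec| = θ = 0.41016 rad = 23.500°
Rodrigues: sinθ=0.39875, 1−cosθ=0.08294; R = I + sinθ·[k]× + (1−cosθ)·[k]×²:
    [+0.97625 -0.02910 -0.21467]
    [-0.04582 +0.94077 -0.33594]
    [+0.21173 +0.33780 +0.91709]
t = (0.1360, 0.2711, 1.1277) m
M0: Pc = R·M0+t = (+0.06412, +0.34164, +1.13671); u = 750.7·(+0.06412)/1.13671 + 304.0 = 346.3437, v = 450.4·(+0.34164)/1.13671 + 244.6 = 379.9686
M1: Pc = R·M1+t = (+0.20372, +0.33509, +1.16699); u = 750.7·(+0.20372)/1.16699 + 304.0 = 435.0494, v = 450.4·(+0.33509)/1.16699 + 244.6 = 373.9273
M2: Pc = R·M2+t = (+0.20788, +0.20056, +1.11869); u = 750.7·(+0.20788)/1.11869 + 304.0 = 443.5008, v = 450.4·(+0.20056)/1.11869 + 244.6 = 325.3479
M3: Pc = R·M3+t = (+0.06828, +0.20711, +1.08841); u = 750.7·(+0.06828)/1.08841 + 304.0 = 351.0934, v = 450.4·(+0.20711)/1.08841 + 244.6 = 330.3059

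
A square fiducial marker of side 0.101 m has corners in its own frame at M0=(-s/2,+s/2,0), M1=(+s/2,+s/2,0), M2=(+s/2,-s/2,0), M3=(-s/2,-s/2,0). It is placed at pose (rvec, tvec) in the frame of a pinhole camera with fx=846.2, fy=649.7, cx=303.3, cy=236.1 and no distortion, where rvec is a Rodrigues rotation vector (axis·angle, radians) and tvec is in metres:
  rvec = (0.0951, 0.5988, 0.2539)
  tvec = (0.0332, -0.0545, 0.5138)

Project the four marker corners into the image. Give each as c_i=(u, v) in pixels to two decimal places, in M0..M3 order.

c0=(276.31, 213.52) c1=(410.89, 245.97) c2=(451.84, 113.93) c3=(308.91, 94.12)

Intrinsics K: fx=846.2, fy=649.7, cx=303.3, cy=236.1
Marker side s = 0.101 m; corners in marker frame (Z=0):
  M0 = (-0.0505, +0.0505, 0)
  M1 = (+0.0505, +0.0505, 0)
  M2 = (+0.0505, -0.0505, 0)
  M3 = (-0.0505, -0.0505, 0)
rvec = (0.0951, 0.5988, 0.2539), |rvec| = θ = 0.65732 rad = 37.662°
Rodrigues: sinθ=0.61100, 1−cosθ=0.20837; R = I + sinθ·[k]× + (1−cosθ)·[k]×²:
    [+0.79599 -0.20854 +0.56825]
    [+0.26347 +0.96455 -0.01508]
    [-0.54496 +0.16172 +0.82272]
t = (0.0332, -0.0545, 0.5138) m
M0: Pc = R·M0+t = (-0.01753, -0.01910, +0.54949); u = 846.2·(-0.01753)/0.54949 + 303.3 = 276.3054, v = 649.7·(-0.01910)/0.54949 + 236.1 = 213.5220
M1: Pc = R·M1+t = (+0.06287, +0.00751, +0.49445); u = 846.2·(+0.06287)/0.49445 + 303.3 = 410.8897, v = 649.7·(+0.00751)/0.49445 + 236.1 = 245.9746
M2: Pc = R·M2+t = (+0.08393, -0.08990, +0.47811); u = 846.2·(+0.08393)/0.47811 + 303.3 = 451.8441, v = 649.7·(-0.08990)/0.47811 + 236.1 = 113.9301
M3: Pc = R·M3+t = (+0.00353, -0.11651, +0.53315); u = 846.2·(+0.00353)/0.53315 + 303.3 = 308.9088, v = 649.7·(-0.11651)/0.53315 + 236.1 = 94.1151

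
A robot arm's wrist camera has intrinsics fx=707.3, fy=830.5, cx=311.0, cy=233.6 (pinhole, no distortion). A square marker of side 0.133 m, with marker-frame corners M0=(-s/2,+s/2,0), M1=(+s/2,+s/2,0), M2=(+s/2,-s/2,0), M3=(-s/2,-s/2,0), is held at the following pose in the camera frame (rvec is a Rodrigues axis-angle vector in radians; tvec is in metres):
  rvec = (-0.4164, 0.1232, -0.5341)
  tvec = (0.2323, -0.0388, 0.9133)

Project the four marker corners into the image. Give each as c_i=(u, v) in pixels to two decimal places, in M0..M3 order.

Intrinsics K: fx=707.3, fy=830.5, cx=311.0, cy=233.6
Marker side s = 0.133 m; corners in marker frame (Z=0):
  M0 = (-0.0665, +0.0665, 0)
  M1 = (+0.0665, +0.0665, 0)
  M2 = (+0.0665, -0.0665, 0)
  M3 = (-0.0665, -0.0665, 0)
rvec = (-0.4164, 0.1232, -0.5341), |rvec| = θ = 0.68835 rad = 39.440°
Rodrigues: sinθ=0.63527, 1−cosθ=0.22771; R = I + sinθ·[k]× + (1−cosθ)·[k]×²:
    [+0.85562 +0.46826 +0.22058]
    [-0.51756 +0.77959 +0.35266]
    [-0.00682 -0.41591 +0.90938]
t = (0.2323, -0.0388, 0.9133) m
M0: Pc = R·M0+t = (+0.20654, +0.04746, +0.88610); u = 707.3·(+0.20654)/0.88610 + 311.0 = 475.8649, v = 830.5·(+0.04746)/0.88610 + 233.6 = 278.0827
M1: Pc = R·M1+t = (+0.32034, -0.02138, +0.88519); u = 707.3·(+0.32034)/0.88519 + 311.0 = 566.9622, v = 830.5·(-0.02138)/0.88519 + 233.6 = 213.5453
M2: Pc = R·M2+t = (+0.25806, -0.12506, +0.94050); u = 707.3·(+0.25806)/0.94050 + 311.0 = 505.0720, v = 830.5·(-0.12506)/0.94050 + 233.6 = 123.1670
M3: Pc = R·M3+t = (+0.14426, -0.05622, +0.94141); u = 707.3·(+0.14426)/0.94141 + 311.0 = 419.3870, v = 830.5·(-0.05622)/0.94141 + 233.6 = 183.9994

c0=(475.86, 278.08) c1=(566.96, 213.55) c2=(505.07, 123.17) c3=(419.39, 184.00)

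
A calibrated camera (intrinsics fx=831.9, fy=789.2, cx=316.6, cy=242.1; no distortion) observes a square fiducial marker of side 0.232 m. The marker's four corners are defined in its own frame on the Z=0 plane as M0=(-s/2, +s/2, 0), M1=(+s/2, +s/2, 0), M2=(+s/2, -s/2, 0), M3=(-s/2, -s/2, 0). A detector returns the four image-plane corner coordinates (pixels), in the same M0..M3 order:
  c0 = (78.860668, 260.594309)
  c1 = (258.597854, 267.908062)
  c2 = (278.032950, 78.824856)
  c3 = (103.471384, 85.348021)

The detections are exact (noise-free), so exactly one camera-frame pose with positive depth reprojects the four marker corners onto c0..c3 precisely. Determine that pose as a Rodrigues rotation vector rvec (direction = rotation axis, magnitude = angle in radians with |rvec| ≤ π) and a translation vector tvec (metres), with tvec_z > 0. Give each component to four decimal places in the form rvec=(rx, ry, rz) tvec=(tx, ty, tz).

rvec=(-0.1757, 0.3212, 0.0585) tvec=(-0.1641, -0.0874, 0.9752)

Intrinsics K: fx=831.9, fy=789.2, cx=316.6, cy=242.1
Marker side s = 0.232 m; corners in marker frame (Z=0):
  M0 = (-0.1160, +0.1160, 0)
  M1 = (+0.1160, +0.1160, 0)
  M2 = (+0.1160, -0.1160, 0)
  M3 = (-0.1160, -0.1160, 0)
Detected image corners:
  c0 = (78.860668, 260.594309) px
  c1 = (258.597854, 267.908062) px
  c2 = (278.032950, 78.824856) px
  c3 = (103.471384, 85.348021) px
Planar DLT: solve 8×8 A·h = b for H (H[2,2]=1):
  H  [+704.57608 -125.29236 +176.59323]
  H  [-55.50638 +755.21349 +171.40121]
  H  [-0.32704 -0.16659 +1.00000]
B = K⁻¹H; ‖b₁‖=1.025427, ‖b₂‖=1.025427; λ = 2/(‖b₁‖+‖b₂‖) = 0.975203, sign → tz>0 ⇒ λ=+0.975203
r₁ = λ·B[:,0] = (+0.94733,+0.02925,-0.31894); r₂ = λ·B[:,1] = (-0.08505,+0.98304,-0.16246)
r₃ = r₁×r₂ = (+0.30878,+0.18103,+0.93375); SVD([r₁ r₂ r₃]) → R = UVᵀ:
  R  [+0.94733 -0.08505 +0.30878]
  R  [+0.02925 +0.98304 +0.18103]
  R  [-0.31894 -0.16246 +0.93375]
t = (-0.16412, -0.08736, +0.97520) m
tr R = 2.864118; θ = arccos((tr R − 1)/2) = 0.370742 rad = 21.242°
axis k = ((R−Rᵀ)₃₂, (R−Rᵀ)₁₃, (R−Rᵀ)₂₁) / (2 sinθ) = (-0.474023, +0.866269, +0.157736)
rvec = θ·k = (-0.175740, +0.321162, +0.058479)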